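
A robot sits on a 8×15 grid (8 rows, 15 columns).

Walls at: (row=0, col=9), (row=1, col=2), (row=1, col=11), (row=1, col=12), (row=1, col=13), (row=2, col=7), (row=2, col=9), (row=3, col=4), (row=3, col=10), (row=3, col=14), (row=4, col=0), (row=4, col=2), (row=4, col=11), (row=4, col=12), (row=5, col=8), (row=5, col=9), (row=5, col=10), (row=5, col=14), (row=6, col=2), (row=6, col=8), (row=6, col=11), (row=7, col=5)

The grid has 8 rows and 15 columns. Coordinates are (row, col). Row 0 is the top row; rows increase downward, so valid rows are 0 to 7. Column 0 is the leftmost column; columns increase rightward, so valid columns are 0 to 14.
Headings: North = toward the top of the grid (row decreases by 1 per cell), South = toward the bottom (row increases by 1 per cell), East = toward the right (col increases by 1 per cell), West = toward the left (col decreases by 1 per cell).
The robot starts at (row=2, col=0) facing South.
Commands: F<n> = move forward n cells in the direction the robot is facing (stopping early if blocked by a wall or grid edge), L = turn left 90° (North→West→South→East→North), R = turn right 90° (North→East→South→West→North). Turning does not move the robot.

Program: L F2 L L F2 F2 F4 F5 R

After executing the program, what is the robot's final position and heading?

Answer: Final position: (row=2, col=0), facing North

Derivation:
Start: (row=2, col=0), facing South
  L: turn left, now facing East
  F2: move forward 2, now at (row=2, col=2)
  L: turn left, now facing North
  L: turn left, now facing West
  F2: move forward 2, now at (row=2, col=0)
  F2: move forward 0/2 (blocked), now at (row=2, col=0)
  F4: move forward 0/4 (blocked), now at (row=2, col=0)
  F5: move forward 0/5 (blocked), now at (row=2, col=0)
  R: turn right, now facing North
Final: (row=2, col=0), facing North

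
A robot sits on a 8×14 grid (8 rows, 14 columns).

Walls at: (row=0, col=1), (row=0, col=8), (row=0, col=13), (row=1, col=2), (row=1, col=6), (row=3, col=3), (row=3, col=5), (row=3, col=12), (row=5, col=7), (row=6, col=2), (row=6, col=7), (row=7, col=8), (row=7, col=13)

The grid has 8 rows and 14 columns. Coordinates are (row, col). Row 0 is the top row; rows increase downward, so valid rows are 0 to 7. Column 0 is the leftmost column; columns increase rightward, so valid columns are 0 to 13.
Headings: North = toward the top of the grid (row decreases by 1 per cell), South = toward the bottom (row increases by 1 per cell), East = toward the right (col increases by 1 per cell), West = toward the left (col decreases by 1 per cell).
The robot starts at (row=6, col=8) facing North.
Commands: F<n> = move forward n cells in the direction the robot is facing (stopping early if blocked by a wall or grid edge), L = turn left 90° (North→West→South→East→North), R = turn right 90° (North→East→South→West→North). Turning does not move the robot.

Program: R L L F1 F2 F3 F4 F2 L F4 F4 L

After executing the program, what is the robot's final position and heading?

Start: (row=6, col=8), facing North
  R: turn right, now facing East
  L: turn left, now facing North
  L: turn left, now facing West
  F1: move forward 0/1 (blocked), now at (row=6, col=8)
  F2: move forward 0/2 (blocked), now at (row=6, col=8)
  F3: move forward 0/3 (blocked), now at (row=6, col=8)
  F4: move forward 0/4 (blocked), now at (row=6, col=8)
  F2: move forward 0/2 (blocked), now at (row=6, col=8)
  L: turn left, now facing South
  F4: move forward 0/4 (blocked), now at (row=6, col=8)
  F4: move forward 0/4 (blocked), now at (row=6, col=8)
  L: turn left, now facing East
Final: (row=6, col=8), facing East

Answer: Final position: (row=6, col=8), facing East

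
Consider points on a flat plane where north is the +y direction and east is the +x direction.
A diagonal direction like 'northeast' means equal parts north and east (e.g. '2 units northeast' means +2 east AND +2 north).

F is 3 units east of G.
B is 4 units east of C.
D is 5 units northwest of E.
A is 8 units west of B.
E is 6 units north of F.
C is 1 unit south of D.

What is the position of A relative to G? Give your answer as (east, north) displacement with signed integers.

Place G at the origin (east=0, north=0).
  F is 3 units east of G: delta (east=+3, north=+0); F at (east=3, north=0).
  E is 6 units north of F: delta (east=+0, north=+6); E at (east=3, north=6).
  D is 5 units northwest of E: delta (east=-5, north=+5); D at (east=-2, north=11).
  C is 1 unit south of D: delta (east=+0, north=-1); C at (east=-2, north=10).
  B is 4 units east of C: delta (east=+4, north=+0); B at (east=2, north=10).
  A is 8 units west of B: delta (east=-8, north=+0); A at (east=-6, north=10).
Therefore A relative to G: (east=-6, north=10).

Answer: A is at (east=-6, north=10) relative to G.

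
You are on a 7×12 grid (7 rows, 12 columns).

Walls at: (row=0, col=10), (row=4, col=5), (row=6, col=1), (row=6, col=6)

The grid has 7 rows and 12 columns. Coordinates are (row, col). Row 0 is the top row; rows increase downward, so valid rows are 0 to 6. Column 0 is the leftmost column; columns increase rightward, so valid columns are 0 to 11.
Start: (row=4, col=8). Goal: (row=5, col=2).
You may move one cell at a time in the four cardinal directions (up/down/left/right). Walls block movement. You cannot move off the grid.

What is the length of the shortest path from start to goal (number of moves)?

BFS from (row=4, col=8) until reaching (row=5, col=2):
  Distance 0: (row=4, col=8)
  Distance 1: (row=3, col=8), (row=4, col=7), (row=4, col=9), (row=5, col=8)
  Distance 2: (row=2, col=8), (row=3, col=7), (row=3, col=9), (row=4, col=6), (row=4, col=10), (row=5, col=7), (row=5, col=9), (row=6, col=8)
  Distance 3: (row=1, col=8), (row=2, col=7), (row=2, col=9), (row=3, col=6), (row=3, col=10), (row=4, col=11), (row=5, col=6), (row=5, col=10), (row=6, col=7), (row=6, col=9)
  Distance 4: (row=0, col=8), (row=1, col=7), (row=1, col=9), (row=2, col=6), (row=2, col=10), (row=3, col=5), (row=3, col=11), (row=5, col=5), (row=5, col=11), (row=6, col=10)
  Distance 5: (row=0, col=7), (row=0, col=9), (row=1, col=6), (row=1, col=10), (row=2, col=5), (row=2, col=11), (row=3, col=4), (row=5, col=4), (row=6, col=5), (row=6, col=11)
  Distance 6: (row=0, col=6), (row=1, col=5), (row=1, col=11), (row=2, col=4), (row=3, col=3), (row=4, col=4), (row=5, col=3), (row=6, col=4)
  Distance 7: (row=0, col=5), (row=0, col=11), (row=1, col=4), (row=2, col=3), (row=3, col=2), (row=4, col=3), (row=5, col=2), (row=6, col=3)  <- goal reached here
One shortest path (7 moves): (row=4, col=8) -> (row=4, col=7) -> (row=4, col=6) -> (row=5, col=6) -> (row=5, col=5) -> (row=5, col=4) -> (row=5, col=3) -> (row=5, col=2)

Answer: Shortest path length: 7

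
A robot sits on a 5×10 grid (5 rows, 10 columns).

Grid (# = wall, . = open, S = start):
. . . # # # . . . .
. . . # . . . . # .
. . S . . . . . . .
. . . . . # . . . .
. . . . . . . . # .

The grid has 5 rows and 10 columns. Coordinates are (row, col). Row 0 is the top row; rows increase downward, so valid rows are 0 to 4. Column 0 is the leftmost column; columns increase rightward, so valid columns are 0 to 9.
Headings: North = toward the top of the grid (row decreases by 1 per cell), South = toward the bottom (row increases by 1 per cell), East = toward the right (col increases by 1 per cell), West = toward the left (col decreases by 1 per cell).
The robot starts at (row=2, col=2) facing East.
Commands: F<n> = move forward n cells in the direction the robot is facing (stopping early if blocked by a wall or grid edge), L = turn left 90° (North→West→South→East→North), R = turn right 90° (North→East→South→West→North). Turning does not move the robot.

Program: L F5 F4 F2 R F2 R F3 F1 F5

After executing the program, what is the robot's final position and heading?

Answer: Final position: (row=4, col=2), facing South

Derivation:
Start: (row=2, col=2), facing East
  L: turn left, now facing North
  F5: move forward 2/5 (blocked), now at (row=0, col=2)
  F4: move forward 0/4 (blocked), now at (row=0, col=2)
  F2: move forward 0/2 (blocked), now at (row=0, col=2)
  R: turn right, now facing East
  F2: move forward 0/2 (blocked), now at (row=0, col=2)
  R: turn right, now facing South
  F3: move forward 3, now at (row=3, col=2)
  F1: move forward 1, now at (row=4, col=2)
  F5: move forward 0/5 (blocked), now at (row=4, col=2)
Final: (row=4, col=2), facing South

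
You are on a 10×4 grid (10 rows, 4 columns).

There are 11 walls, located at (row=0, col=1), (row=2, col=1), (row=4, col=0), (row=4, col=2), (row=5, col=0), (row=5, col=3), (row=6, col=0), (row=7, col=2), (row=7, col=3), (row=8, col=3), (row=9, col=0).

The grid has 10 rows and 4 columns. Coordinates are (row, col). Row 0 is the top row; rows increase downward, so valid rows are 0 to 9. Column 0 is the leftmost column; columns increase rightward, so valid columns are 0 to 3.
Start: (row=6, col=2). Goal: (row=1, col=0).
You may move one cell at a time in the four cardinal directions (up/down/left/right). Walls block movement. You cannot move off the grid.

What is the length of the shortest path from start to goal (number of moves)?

Answer: Shortest path length: 7

Derivation:
BFS from (row=6, col=2) until reaching (row=1, col=0):
  Distance 0: (row=6, col=2)
  Distance 1: (row=5, col=2), (row=6, col=1), (row=6, col=3)
  Distance 2: (row=5, col=1), (row=7, col=1)
  Distance 3: (row=4, col=1), (row=7, col=0), (row=8, col=1)
  Distance 4: (row=3, col=1), (row=8, col=0), (row=8, col=2), (row=9, col=1)
  Distance 5: (row=3, col=0), (row=3, col=2), (row=9, col=2)
  Distance 6: (row=2, col=0), (row=2, col=2), (row=3, col=3), (row=9, col=3)
  Distance 7: (row=1, col=0), (row=1, col=2), (row=2, col=3), (row=4, col=3)  <- goal reached here
One shortest path (7 moves): (row=6, col=2) -> (row=6, col=1) -> (row=5, col=1) -> (row=4, col=1) -> (row=3, col=1) -> (row=3, col=0) -> (row=2, col=0) -> (row=1, col=0)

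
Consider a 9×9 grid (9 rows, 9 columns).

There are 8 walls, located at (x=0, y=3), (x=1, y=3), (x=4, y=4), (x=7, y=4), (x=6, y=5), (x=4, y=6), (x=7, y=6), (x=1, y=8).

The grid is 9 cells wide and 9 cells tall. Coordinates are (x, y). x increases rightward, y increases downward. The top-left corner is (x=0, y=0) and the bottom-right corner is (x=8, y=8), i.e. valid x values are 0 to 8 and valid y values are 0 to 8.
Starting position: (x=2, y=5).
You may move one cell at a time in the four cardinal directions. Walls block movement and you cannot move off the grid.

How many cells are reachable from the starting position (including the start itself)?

BFS flood-fill from (x=2, y=5):
  Distance 0: (x=2, y=5)
  Distance 1: (x=2, y=4), (x=1, y=5), (x=3, y=5), (x=2, y=6)
  Distance 2: (x=2, y=3), (x=1, y=4), (x=3, y=4), (x=0, y=5), (x=4, y=5), (x=1, y=6), (x=3, y=6), (x=2, y=7)
  Distance 3: (x=2, y=2), (x=3, y=3), (x=0, y=4), (x=5, y=5), (x=0, y=6), (x=1, y=7), (x=3, y=7), (x=2, y=8)
  Distance 4: (x=2, y=1), (x=1, y=2), (x=3, y=2), (x=4, y=3), (x=5, y=4), (x=5, y=6), (x=0, y=7), (x=4, y=7), (x=3, y=8)
  Distance 5: (x=2, y=0), (x=1, y=1), (x=3, y=1), (x=0, y=2), (x=4, y=2), (x=5, y=3), (x=6, y=4), (x=6, y=6), (x=5, y=7), (x=0, y=8), (x=4, y=8)
  Distance 6: (x=1, y=0), (x=3, y=0), (x=0, y=1), (x=4, y=1), (x=5, y=2), (x=6, y=3), (x=6, y=7), (x=5, y=8)
  Distance 7: (x=0, y=0), (x=4, y=0), (x=5, y=1), (x=6, y=2), (x=7, y=3), (x=7, y=7), (x=6, y=8)
  Distance 8: (x=5, y=0), (x=6, y=1), (x=7, y=2), (x=8, y=3), (x=8, y=7), (x=7, y=8)
  Distance 9: (x=6, y=0), (x=7, y=1), (x=8, y=2), (x=8, y=4), (x=8, y=6), (x=8, y=8)
  Distance 10: (x=7, y=0), (x=8, y=1), (x=8, y=5)
  Distance 11: (x=8, y=0), (x=7, y=5)
Total reachable: 73 (grid has 73 open cells total)

Answer: Reachable cells: 73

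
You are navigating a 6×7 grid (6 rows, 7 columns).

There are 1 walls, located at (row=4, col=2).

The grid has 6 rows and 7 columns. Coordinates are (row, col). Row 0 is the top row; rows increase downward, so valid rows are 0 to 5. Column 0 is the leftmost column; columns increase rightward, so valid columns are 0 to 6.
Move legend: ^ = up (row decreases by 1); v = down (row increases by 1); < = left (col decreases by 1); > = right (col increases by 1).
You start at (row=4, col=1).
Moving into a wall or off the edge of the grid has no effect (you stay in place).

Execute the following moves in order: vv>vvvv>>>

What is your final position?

Answer: Final position: (row=5, col=5)

Derivation:
Start: (row=4, col=1)
  v (down): (row=4, col=1) -> (row=5, col=1)
  v (down): blocked, stay at (row=5, col=1)
  > (right): (row=5, col=1) -> (row=5, col=2)
  [×4]v (down): blocked, stay at (row=5, col=2)
  > (right): (row=5, col=2) -> (row=5, col=3)
  > (right): (row=5, col=3) -> (row=5, col=4)
  > (right): (row=5, col=4) -> (row=5, col=5)
Final: (row=5, col=5)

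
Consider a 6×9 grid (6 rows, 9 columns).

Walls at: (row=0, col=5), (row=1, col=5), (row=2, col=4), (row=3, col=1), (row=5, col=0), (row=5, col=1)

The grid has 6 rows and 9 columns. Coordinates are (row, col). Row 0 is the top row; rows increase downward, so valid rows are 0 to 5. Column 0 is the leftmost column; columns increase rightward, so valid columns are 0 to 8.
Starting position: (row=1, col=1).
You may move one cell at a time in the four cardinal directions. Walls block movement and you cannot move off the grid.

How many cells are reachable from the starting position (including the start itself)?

Answer: Reachable cells: 48

Derivation:
BFS flood-fill from (row=1, col=1):
  Distance 0: (row=1, col=1)
  Distance 1: (row=0, col=1), (row=1, col=0), (row=1, col=2), (row=2, col=1)
  Distance 2: (row=0, col=0), (row=0, col=2), (row=1, col=3), (row=2, col=0), (row=2, col=2)
  Distance 3: (row=0, col=3), (row=1, col=4), (row=2, col=3), (row=3, col=0), (row=3, col=2)
  Distance 4: (row=0, col=4), (row=3, col=3), (row=4, col=0), (row=4, col=2)
  Distance 5: (row=3, col=4), (row=4, col=1), (row=4, col=3), (row=5, col=2)
  Distance 6: (row=3, col=5), (row=4, col=4), (row=5, col=3)
  Distance 7: (row=2, col=5), (row=3, col=6), (row=4, col=5), (row=5, col=4)
  Distance 8: (row=2, col=6), (row=3, col=7), (row=4, col=6), (row=5, col=5)
  Distance 9: (row=1, col=6), (row=2, col=7), (row=3, col=8), (row=4, col=7), (row=5, col=6)
  Distance 10: (row=0, col=6), (row=1, col=7), (row=2, col=8), (row=4, col=8), (row=5, col=7)
  Distance 11: (row=0, col=7), (row=1, col=8), (row=5, col=8)
  Distance 12: (row=0, col=8)
Total reachable: 48 (grid has 48 open cells total)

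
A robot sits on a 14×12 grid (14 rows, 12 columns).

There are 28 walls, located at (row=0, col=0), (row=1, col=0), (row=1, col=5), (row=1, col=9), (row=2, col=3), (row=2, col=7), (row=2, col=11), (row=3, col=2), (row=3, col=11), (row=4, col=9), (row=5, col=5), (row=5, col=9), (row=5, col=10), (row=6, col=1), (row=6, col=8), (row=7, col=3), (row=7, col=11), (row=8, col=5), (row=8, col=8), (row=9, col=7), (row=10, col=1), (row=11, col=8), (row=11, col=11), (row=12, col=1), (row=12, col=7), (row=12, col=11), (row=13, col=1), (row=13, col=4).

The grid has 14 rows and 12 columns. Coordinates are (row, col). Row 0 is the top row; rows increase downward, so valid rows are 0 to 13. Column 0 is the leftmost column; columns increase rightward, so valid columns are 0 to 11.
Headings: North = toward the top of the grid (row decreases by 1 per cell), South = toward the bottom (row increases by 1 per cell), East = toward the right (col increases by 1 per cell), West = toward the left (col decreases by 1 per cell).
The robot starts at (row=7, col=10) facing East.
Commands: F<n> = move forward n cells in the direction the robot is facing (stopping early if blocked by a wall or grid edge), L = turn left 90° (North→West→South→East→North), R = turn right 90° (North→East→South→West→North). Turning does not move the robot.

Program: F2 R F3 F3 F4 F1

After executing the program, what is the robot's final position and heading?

Answer: Final position: (row=13, col=10), facing South

Derivation:
Start: (row=7, col=10), facing East
  F2: move forward 0/2 (blocked), now at (row=7, col=10)
  R: turn right, now facing South
  F3: move forward 3, now at (row=10, col=10)
  F3: move forward 3, now at (row=13, col=10)
  F4: move forward 0/4 (blocked), now at (row=13, col=10)
  F1: move forward 0/1 (blocked), now at (row=13, col=10)
Final: (row=13, col=10), facing South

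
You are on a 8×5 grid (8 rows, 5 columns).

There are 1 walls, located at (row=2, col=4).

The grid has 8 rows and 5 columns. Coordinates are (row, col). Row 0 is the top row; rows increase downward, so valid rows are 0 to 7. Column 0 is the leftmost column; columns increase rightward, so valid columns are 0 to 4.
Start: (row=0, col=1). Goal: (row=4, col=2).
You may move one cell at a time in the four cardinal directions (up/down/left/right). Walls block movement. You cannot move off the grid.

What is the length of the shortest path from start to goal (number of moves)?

Answer: Shortest path length: 5

Derivation:
BFS from (row=0, col=1) until reaching (row=4, col=2):
  Distance 0: (row=0, col=1)
  Distance 1: (row=0, col=0), (row=0, col=2), (row=1, col=1)
  Distance 2: (row=0, col=3), (row=1, col=0), (row=1, col=2), (row=2, col=1)
  Distance 3: (row=0, col=4), (row=1, col=3), (row=2, col=0), (row=2, col=2), (row=3, col=1)
  Distance 4: (row=1, col=4), (row=2, col=3), (row=3, col=0), (row=3, col=2), (row=4, col=1)
  Distance 5: (row=3, col=3), (row=4, col=0), (row=4, col=2), (row=5, col=1)  <- goal reached here
One shortest path (5 moves): (row=0, col=1) -> (row=0, col=2) -> (row=1, col=2) -> (row=2, col=2) -> (row=3, col=2) -> (row=4, col=2)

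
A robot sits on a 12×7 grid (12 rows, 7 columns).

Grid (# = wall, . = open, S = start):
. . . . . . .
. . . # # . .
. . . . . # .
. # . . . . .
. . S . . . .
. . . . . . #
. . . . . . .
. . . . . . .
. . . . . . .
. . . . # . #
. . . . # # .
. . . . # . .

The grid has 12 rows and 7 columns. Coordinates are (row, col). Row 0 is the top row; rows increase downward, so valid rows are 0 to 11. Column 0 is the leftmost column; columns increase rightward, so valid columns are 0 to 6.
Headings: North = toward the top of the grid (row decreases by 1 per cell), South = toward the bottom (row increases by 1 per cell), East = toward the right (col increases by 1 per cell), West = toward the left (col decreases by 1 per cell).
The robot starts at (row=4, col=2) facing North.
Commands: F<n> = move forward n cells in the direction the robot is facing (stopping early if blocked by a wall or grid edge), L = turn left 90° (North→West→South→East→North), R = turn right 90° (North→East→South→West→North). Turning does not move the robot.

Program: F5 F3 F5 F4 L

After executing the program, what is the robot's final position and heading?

Start: (row=4, col=2), facing North
  F5: move forward 4/5 (blocked), now at (row=0, col=2)
  F3: move forward 0/3 (blocked), now at (row=0, col=2)
  F5: move forward 0/5 (blocked), now at (row=0, col=2)
  F4: move forward 0/4 (blocked), now at (row=0, col=2)
  L: turn left, now facing West
Final: (row=0, col=2), facing West

Answer: Final position: (row=0, col=2), facing West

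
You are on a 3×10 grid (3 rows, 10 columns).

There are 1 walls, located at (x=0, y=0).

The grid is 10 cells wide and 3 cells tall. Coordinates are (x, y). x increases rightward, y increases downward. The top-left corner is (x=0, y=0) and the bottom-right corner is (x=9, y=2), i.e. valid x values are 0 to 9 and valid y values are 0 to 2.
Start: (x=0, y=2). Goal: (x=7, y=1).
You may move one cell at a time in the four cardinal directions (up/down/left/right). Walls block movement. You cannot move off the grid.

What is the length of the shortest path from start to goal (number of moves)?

Answer: Shortest path length: 8

Derivation:
BFS from (x=0, y=2) until reaching (x=7, y=1):
  Distance 0: (x=0, y=2)
  Distance 1: (x=0, y=1), (x=1, y=2)
  Distance 2: (x=1, y=1), (x=2, y=2)
  Distance 3: (x=1, y=0), (x=2, y=1), (x=3, y=2)
  Distance 4: (x=2, y=0), (x=3, y=1), (x=4, y=2)
  Distance 5: (x=3, y=0), (x=4, y=1), (x=5, y=2)
  Distance 6: (x=4, y=0), (x=5, y=1), (x=6, y=2)
  Distance 7: (x=5, y=0), (x=6, y=1), (x=7, y=2)
  Distance 8: (x=6, y=0), (x=7, y=1), (x=8, y=2)  <- goal reached here
One shortest path (8 moves): (x=0, y=2) -> (x=1, y=2) -> (x=2, y=2) -> (x=3, y=2) -> (x=4, y=2) -> (x=5, y=2) -> (x=6, y=2) -> (x=7, y=2) -> (x=7, y=1)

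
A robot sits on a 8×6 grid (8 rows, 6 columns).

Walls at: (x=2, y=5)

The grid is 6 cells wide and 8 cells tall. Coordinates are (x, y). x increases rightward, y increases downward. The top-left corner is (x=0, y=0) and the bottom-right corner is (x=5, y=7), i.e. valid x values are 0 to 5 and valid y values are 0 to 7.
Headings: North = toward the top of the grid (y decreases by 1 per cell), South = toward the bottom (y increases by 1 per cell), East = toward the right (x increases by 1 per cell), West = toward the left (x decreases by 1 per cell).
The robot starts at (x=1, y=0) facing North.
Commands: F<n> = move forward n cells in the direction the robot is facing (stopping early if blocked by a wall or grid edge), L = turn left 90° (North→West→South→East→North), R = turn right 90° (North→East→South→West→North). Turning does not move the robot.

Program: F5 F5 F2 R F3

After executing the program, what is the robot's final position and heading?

Answer: Final position: (x=4, y=0), facing East

Derivation:
Start: (x=1, y=0), facing North
  F5: move forward 0/5 (blocked), now at (x=1, y=0)
  F5: move forward 0/5 (blocked), now at (x=1, y=0)
  F2: move forward 0/2 (blocked), now at (x=1, y=0)
  R: turn right, now facing East
  F3: move forward 3, now at (x=4, y=0)
Final: (x=4, y=0), facing East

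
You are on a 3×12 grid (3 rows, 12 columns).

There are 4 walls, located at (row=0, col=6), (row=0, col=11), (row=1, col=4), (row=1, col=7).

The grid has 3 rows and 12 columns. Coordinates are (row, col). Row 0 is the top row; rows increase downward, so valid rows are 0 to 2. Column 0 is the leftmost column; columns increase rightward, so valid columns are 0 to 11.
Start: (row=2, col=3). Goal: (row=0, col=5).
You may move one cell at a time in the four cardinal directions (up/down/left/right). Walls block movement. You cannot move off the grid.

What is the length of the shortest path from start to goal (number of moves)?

Answer: Shortest path length: 4

Derivation:
BFS from (row=2, col=3) until reaching (row=0, col=5):
  Distance 0: (row=2, col=3)
  Distance 1: (row=1, col=3), (row=2, col=2), (row=2, col=4)
  Distance 2: (row=0, col=3), (row=1, col=2), (row=2, col=1), (row=2, col=5)
  Distance 3: (row=0, col=2), (row=0, col=4), (row=1, col=1), (row=1, col=5), (row=2, col=0), (row=2, col=6)
  Distance 4: (row=0, col=1), (row=0, col=5), (row=1, col=0), (row=1, col=6), (row=2, col=7)  <- goal reached here
One shortest path (4 moves): (row=2, col=3) -> (row=2, col=4) -> (row=2, col=5) -> (row=1, col=5) -> (row=0, col=5)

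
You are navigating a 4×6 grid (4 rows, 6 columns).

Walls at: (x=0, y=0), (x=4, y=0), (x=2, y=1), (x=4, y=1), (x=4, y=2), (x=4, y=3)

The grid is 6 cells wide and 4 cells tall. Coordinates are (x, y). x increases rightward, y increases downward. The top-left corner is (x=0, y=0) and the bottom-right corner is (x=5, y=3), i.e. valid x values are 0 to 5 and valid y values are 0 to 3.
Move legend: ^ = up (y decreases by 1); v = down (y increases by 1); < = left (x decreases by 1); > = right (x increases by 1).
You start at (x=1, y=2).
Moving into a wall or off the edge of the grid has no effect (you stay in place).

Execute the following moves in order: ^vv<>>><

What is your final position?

Answer: Final position: (x=2, y=3)

Derivation:
Start: (x=1, y=2)
  ^ (up): (x=1, y=2) -> (x=1, y=1)
  v (down): (x=1, y=1) -> (x=1, y=2)
  v (down): (x=1, y=2) -> (x=1, y=3)
  < (left): (x=1, y=3) -> (x=0, y=3)
  > (right): (x=0, y=3) -> (x=1, y=3)
  > (right): (x=1, y=3) -> (x=2, y=3)
  > (right): (x=2, y=3) -> (x=3, y=3)
  < (left): (x=3, y=3) -> (x=2, y=3)
Final: (x=2, y=3)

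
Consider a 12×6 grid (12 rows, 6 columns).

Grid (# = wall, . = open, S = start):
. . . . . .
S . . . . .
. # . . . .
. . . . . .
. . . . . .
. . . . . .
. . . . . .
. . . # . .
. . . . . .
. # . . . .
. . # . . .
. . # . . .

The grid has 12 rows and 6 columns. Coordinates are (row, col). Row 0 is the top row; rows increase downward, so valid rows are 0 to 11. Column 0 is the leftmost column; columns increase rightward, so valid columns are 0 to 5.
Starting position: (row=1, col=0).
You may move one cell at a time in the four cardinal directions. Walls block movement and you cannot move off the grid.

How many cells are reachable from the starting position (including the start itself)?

BFS flood-fill from (row=1, col=0):
  Distance 0: (row=1, col=0)
  Distance 1: (row=0, col=0), (row=1, col=1), (row=2, col=0)
  Distance 2: (row=0, col=1), (row=1, col=2), (row=3, col=0)
  Distance 3: (row=0, col=2), (row=1, col=3), (row=2, col=2), (row=3, col=1), (row=4, col=0)
  Distance 4: (row=0, col=3), (row=1, col=4), (row=2, col=3), (row=3, col=2), (row=4, col=1), (row=5, col=0)
  Distance 5: (row=0, col=4), (row=1, col=5), (row=2, col=4), (row=3, col=3), (row=4, col=2), (row=5, col=1), (row=6, col=0)
  Distance 6: (row=0, col=5), (row=2, col=5), (row=3, col=4), (row=4, col=3), (row=5, col=2), (row=6, col=1), (row=7, col=0)
  Distance 7: (row=3, col=5), (row=4, col=4), (row=5, col=3), (row=6, col=2), (row=7, col=1), (row=8, col=0)
  Distance 8: (row=4, col=5), (row=5, col=4), (row=6, col=3), (row=7, col=2), (row=8, col=1), (row=9, col=0)
  Distance 9: (row=5, col=5), (row=6, col=4), (row=8, col=2), (row=10, col=0)
  Distance 10: (row=6, col=5), (row=7, col=4), (row=8, col=3), (row=9, col=2), (row=10, col=1), (row=11, col=0)
  Distance 11: (row=7, col=5), (row=8, col=4), (row=9, col=3), (row=11, col=1)
  Distance 12: (row=8, col=5), (row=9, col=4), (row=10, col=3)
  Distance 13: (row=9, col=5), (row=10, col=4), (row=11, col=3)
  Distance 14: (row=10, col=5), (row=11, col=4)
  Distance 15: (row=11, col=5)
Total reachable: 67 (grid has 67 open cells total)

Answer: Reachable cells: 67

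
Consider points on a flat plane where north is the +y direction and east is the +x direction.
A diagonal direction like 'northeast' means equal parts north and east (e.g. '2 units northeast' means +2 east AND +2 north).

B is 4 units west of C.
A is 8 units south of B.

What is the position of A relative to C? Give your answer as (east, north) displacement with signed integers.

Answer: A is at (east=-4, north=-8) relative to C.

Derivation:
Place C at the origin (east=0, north=0).
  B is 4 units west of C: delta (east=-4, north=+0); B at (east=-4, north=0).
  A is 8 units south of B: delta (east=+0, north=-8); A at (east=-4, north=-8).
Therefore A relative to C: (east=-4, north=-8).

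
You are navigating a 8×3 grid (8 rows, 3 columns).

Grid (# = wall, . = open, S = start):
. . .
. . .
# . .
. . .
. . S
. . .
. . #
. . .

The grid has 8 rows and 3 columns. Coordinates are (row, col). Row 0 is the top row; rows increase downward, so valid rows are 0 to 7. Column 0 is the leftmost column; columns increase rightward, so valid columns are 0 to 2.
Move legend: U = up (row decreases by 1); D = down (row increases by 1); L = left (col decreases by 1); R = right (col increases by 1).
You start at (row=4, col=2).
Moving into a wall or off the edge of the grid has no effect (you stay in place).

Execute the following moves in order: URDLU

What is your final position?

Answer: Final position: (row=3, col=1)

Derivation:
Start: (row=4, col=2)
  U (up): (row=4, col=2) -> (row=3, col=2)
  R (right): blocked, stay at (row=3, col=2)
  D (down): (row=3, col=2) -> (row=4, col=2)
  L (left): (row=4, col=2) -> (row=4, col=1)
  U (up): (row=4, col=1) -> (row=3, col=1)
Final: (row=3, col=1)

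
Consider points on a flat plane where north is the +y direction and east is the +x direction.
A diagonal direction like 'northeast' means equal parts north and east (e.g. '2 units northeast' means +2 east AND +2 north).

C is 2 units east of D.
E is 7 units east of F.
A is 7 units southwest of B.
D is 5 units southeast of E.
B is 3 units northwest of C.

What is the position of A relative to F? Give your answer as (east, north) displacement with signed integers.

Place F at the origin (east=0, north=0).
  E is 7 units east of F: delta (east=+7, north=+0); E at (east=7, north=0).
  D is 5 units southeast of E: delta (east=+5, north=-5); D at (east=12, north=-5).
  C is 2 units east of D: delta (east=+2, north=+0); C at (east=14, north=-5).
  B is 3 units northwest of C: delta (east=-3, north=+3); B at (east=11, north=-2).
  A is 7 units southwest of B: delta (east=-7, north=-7); A at (east=4, north=-9).
Therefore A relative to F: (east=4, north=-9).

Answer: A is at (east=4, north=-9) relative to F.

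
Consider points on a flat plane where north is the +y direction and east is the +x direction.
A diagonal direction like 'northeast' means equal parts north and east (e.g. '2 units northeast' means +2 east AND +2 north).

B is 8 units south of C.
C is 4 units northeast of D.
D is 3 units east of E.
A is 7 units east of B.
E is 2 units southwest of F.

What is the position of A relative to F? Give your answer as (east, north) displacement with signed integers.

Answer: A is at (east=12, north=-6) relative to F.

Derivation:
Place F at the origin (east=0, north=0).
  E is 2 units southwest of F: delta (east=-2, north=-2); E at (east=-2, north=-2).
  D is 3 units east of E: delta (east=+3, north=+0); D at (east=1, north=-2).
  C is 4 units northeast of D: delta (east=+4, north=+4); C at (east=5, north=2).
  B is 8 units south of C: delta (east=+0, north=-8); B at (east=5, north=-6).
  A is 7 units east of B: delta (east=+7, north=+0); A at (east=12, north=-6).
Therefore A relative to F: (east=12, north=-6).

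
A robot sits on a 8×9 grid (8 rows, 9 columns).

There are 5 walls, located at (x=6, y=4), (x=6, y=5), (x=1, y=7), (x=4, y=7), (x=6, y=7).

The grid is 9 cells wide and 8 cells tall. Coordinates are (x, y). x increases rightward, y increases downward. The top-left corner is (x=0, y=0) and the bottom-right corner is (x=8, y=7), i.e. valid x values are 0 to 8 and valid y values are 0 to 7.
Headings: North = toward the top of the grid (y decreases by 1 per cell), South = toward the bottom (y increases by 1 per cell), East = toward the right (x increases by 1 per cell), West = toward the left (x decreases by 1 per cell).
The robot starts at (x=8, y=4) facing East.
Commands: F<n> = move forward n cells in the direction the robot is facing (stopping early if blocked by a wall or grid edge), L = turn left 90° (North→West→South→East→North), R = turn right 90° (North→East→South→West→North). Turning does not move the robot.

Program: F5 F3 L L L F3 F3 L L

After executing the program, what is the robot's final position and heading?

Start: (x=8, y=4), facing East
  F5: move forward 0/5 (blocked), now at (x=8, y=4)
  F3: move forward 0/3 (blocked), now at (x=8, y=4)
  L: turn left, now facing North
  L: turn left, now facing West
  L: turn left, now facing South
  F3: move forward 3, now at (x=8, y=7)
  F3: move forward 0/3 (blocked), now at (x=8, y=7)
  L: turn left, now facing East
  L: turn left, now facing North
Final: (x=8, y=7), facing North

Answer: Final position: (x=8, y=7), facing North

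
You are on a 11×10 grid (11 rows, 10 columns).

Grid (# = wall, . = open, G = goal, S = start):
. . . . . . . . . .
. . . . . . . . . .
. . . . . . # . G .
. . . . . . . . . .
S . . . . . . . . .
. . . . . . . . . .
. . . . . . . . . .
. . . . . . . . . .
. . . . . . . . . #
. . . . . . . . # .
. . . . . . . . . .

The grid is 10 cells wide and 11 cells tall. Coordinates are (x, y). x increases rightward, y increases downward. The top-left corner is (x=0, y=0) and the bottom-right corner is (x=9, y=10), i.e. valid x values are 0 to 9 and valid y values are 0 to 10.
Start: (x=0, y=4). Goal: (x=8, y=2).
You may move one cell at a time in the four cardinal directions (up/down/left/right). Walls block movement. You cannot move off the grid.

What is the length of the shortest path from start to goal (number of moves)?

BFS from (x=0, y=4) until reaching (x=8, y=2):
  Distance 0: (x=0, y=4)
  Distance 1: (x=0, y=3), (x=1, y=4), (x=0, y=5)
  Distance 2: (x=0, y=2), (x=1, y=3), (x=2, y=4), (x=1, y=5), (x=0, y=6)
  Distance 3: (x=0, y=1), (x=1, y=2), (x=2, y=3), (x=3, y=4), (x=2, y=5), (x=1, y=6), (x=0, y=7)
  Distance 4: (x=0, y=0), (x=1, y=1), (x=2, y=2), (x=3, y=3), (x=4, y=4), (x=3, y=5), (x=2, y=6), (x=1, y=7), (x=0, y=8)
  Distance 5: (x=1, y=0), (x=2, y=1), (x=3, y=2), (x=4, y=3), (x=5, y=4), (x=4, y=5), (x=3, y=6), (x=2, y=7), (x=1, y=8), (x=0, y=9)
  Distance 6: (x=2, y=0), (x=3, y=1), (x=4, y=2), (x=5, y=3), (x=6, y=4), (x=5, y=5), (x=4, y=6), (x=3, y=7), (x=2, y=8), (x=1, y=9), (x=0, y=10)
  Distance 7: (x=3, y=0), (x=4, y=1), (x=5, y=2), (x=6, y=3), (x=7, y=4), (x=6, y=5), (x=5, y=6), (x=4, y=7), (x=3, y=8), (x=2, y=9), (x=1, y=10)
  Distance 8: (x=4, y=0), (x=5, y=1), (x=7, y=3), (x=8, y=4), (x=7, y=5), (x=6, y=6), (x=5, y=7), (x=4, y=8), (x=3, y=9), (x=2, y=10)
  Distance 9: (x=5, y=0), (x=6, y=1), (x=7, y=2), (x=8, y=3), (x=9, y=4), (x=8, y=5), (x=7, y=6), (x=6, y=7), (x=5, y=8), (x=4, y=9), (x=3, y=10)
  Distance 10: (x=6, y=0), (x=7, y=1), (x=8, y=2), (x=9, y=3), (x=9, y=5), (x=8, y=6), (x=7, y=7), (x=6, y=8), (x=5, y=9), (x=4, y=10)  <- goal reached here
One shortest path (10 moves): (x=0, y=4) -> (x=1, y=4) -> (x=2, y=4) -> (x=3, y=4) -> (x=4, y=4) -> (x=5, y=4) -> (x=6, y=4) -> (x=7, y=4) -> (x=8, y=4) -> (x=8, y=3) -> (x=8, y=2)

Answer: Shortest path length: 10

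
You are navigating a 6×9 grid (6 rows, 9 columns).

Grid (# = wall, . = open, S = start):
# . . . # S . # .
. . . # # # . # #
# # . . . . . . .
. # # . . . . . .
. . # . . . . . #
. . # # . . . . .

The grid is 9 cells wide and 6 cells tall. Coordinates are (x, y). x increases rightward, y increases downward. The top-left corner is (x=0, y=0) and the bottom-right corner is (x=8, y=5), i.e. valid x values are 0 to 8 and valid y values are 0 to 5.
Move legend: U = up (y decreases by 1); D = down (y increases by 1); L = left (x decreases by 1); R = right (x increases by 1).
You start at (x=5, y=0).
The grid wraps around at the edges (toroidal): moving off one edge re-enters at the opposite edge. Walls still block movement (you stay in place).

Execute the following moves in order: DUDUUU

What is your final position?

Start: (x=5, y=0)
  D (down): blocked, stay at (x=5, y=0)
  U (up): (x=5, y=0) -> (x=5, y=5)
  D (down): (x=5, y=5) -> (x=5, y=0)
  U (up): (x=5, y=0) -> (x=5, y=5)
  U (up): (x=5, y=5) -> (x=5, y=4)
  U (up): (x=5, y=4) -> (x=5, y=3)
Final: (x=5, y=3)

Answer: Final position: (x=5, y=3)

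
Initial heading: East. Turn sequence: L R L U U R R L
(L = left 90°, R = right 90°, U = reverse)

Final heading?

Answer: Final heading: East

Derivation:
Start: East
  L (left (90° counter-clockwise)) -> North
  R (right (90° clockwise)) -> East
  L (left (90° counter-clockwise)) -> North
  U (U-turn (180°)) -> South
  U (U-turn (180°)) -> North
  R (right (90° clockwise)) -> East
  R (right (90° clockwise)) -> South
  L (left (90° counter-clockwise)) -> East
Final: East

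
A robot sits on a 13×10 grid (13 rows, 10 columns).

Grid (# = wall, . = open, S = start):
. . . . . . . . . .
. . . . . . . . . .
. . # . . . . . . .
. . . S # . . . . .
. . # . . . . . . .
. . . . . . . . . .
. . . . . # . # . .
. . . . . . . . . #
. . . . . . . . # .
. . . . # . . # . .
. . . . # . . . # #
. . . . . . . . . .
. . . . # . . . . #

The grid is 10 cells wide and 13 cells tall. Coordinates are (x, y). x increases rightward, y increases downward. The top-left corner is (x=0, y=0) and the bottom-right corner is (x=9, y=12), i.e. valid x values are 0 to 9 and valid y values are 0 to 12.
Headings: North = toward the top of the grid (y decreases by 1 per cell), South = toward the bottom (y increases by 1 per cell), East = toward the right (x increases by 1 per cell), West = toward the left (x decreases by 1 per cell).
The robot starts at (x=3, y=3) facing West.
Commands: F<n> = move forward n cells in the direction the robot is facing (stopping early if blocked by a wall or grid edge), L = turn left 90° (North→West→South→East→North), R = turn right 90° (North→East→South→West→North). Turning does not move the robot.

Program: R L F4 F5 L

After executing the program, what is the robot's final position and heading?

Start: (x=3, y=3), facing West
  R: turn right, now facing North
  L: turn left, now facing West
  F4: move forward 3/4 (blocked), now at (x=0, y=3)
  F5: move forward 0/5 (blocked), now at (x=0, y=3)
  L: turn left, now facing South
Final: (x=0, y=3), facing South

Answer: Final position: (x=0, y=3), facing South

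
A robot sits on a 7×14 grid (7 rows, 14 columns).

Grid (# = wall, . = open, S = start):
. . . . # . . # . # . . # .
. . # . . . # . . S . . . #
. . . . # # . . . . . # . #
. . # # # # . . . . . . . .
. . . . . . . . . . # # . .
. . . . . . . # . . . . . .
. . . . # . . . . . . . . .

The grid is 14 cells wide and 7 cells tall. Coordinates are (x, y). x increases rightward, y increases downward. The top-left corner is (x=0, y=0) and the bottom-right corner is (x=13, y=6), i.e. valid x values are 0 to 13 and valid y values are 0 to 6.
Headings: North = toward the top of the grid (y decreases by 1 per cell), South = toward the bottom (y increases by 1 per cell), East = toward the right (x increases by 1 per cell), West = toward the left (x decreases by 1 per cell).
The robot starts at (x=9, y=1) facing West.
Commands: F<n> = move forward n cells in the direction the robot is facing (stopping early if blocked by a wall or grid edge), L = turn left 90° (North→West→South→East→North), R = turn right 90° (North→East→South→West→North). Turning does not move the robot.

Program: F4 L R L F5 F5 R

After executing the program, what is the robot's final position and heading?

Start: (x=9, y=1), facing West
  F4: move forward 2/4 (blocked), now at (x=7, y=1)
  L: turn left, now facing South
  R: turn right, now facing West
  L: turn left, now facing South
  F5: move forward 3/5 (blocked), now at (x=7, y=4)
  F5: move forward 0/5 (blocked), now at (x=7, y=4)
  R: turn right, now facing West
Final: (x=7, y=4), facing West

Answer: Final position: (x=7, y=4), facing West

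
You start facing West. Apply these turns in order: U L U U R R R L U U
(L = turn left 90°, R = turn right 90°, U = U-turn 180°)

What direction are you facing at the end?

Start: West
  U (U-turn (180°)) -> East
  L (left (90° counter-clockwise)) -> North
  U (U-turn (180°)) -> South
  U (U-turn (180°)) -> North
  R (right (90° clockwise)) -> East
  R (right (90° clockwise)) -> South
  R (right (90° clockwise)) -> West
  L (left (90° counter-clockwise)) -> South
  U (U-turn (180°)) -> North
  U (U-turn (180°)) -> South
Final: South

Answer: Final heading: South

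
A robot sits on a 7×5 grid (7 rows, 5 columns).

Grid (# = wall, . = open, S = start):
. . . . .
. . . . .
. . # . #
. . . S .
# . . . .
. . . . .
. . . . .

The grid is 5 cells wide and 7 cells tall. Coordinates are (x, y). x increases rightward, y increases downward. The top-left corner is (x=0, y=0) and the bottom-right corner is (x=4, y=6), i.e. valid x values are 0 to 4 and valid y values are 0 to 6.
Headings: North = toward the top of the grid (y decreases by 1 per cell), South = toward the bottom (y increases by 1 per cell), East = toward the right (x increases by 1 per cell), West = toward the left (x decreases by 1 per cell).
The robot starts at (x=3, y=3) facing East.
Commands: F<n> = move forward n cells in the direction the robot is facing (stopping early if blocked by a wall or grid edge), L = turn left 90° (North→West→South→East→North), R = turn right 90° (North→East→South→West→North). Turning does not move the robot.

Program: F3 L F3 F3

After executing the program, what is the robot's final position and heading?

Start: (x=3, y=3), facing East
  F3: move forward 1/3 (blocked), now at (x=4, y=3)
  L: turn left, now facing North
  F3: move forward 0/3 (blocked), now at (x=4, y=3)
  F3: move forward 0/3 (blocked), now at (x=4, y=3)
Final: (x=4, y=3), facing North

Answer: Final position: (x=4, y=3), facing North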